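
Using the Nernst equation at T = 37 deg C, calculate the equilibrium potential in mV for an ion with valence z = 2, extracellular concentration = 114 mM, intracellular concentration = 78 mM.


E = (RT/(zF)) * ln(C_out/C_in)
T = 37 + 273.15 = 310.15 K
E = (8.314 * 310.15 / (2 * 96485)) * ln(114/78)
E = 5.071 mV


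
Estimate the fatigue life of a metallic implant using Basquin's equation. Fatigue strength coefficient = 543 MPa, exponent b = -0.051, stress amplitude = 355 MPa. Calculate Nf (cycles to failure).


sigma_a = sigma_f' * (2Nf)^b
2Nf = (sigma_a/sigma_f')^(1/b)
2Nf = (355/543)^(1/-0.051)
2Nf = 4159.5712
Nf = 2080


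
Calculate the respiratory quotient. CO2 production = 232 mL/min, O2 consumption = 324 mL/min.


RQ = VCO2 / VO2
RQ = 232 / 324
RQ = 0.716


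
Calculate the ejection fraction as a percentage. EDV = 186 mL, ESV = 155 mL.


SV = EDV - ESV = 186 - 155 = 31 mL
EF = SV/EDV * 100 = 31/186 * 100
EF = 16.67%


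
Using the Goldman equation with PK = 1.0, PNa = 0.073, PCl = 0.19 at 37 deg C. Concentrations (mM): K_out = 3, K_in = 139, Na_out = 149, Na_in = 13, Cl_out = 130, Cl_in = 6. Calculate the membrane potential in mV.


Vm = (RT/F)*ln((PK*Ko + PNa*Nao + PCl*Cli)/(PK*Ki + PNa*Nai + PCl*Clo))
Numer = 15.017, Denom = 164.649
Vm = -64 mV


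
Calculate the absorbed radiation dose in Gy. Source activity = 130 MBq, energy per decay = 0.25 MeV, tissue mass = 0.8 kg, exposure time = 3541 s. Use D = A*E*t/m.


A = 130 MBq = 1.3000e+08 Bq
E = 0.25 MeV = 4.005e-14 J
D = A*E*t/m = 1.3000e+08*4.005e-14*3541/0.8
D = 0.02305 Gy


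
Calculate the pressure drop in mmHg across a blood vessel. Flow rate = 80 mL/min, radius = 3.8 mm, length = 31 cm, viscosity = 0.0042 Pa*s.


dP = 8*mu*L*Q / (pi*r^4)
Q = 80 mL/min = 1.33333e-06 m^3/s
dP = 21.2009 Pa = 21.2009 / 133.322 mmHg = 0.159 mmHg


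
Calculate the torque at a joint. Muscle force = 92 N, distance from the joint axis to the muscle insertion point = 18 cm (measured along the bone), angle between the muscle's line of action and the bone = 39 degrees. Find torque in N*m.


Torque = F * d * sin(theta)   (moment arm = d*sin(theta))
d = 18 cm = 0.18 m
Torque = 92 * 0.18 * sin(39)
Torque = 10.42 N*m


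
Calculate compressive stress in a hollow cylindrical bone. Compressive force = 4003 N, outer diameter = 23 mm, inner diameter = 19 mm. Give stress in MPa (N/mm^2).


A = pi*(r_o^2 - r_i^2)
r_o = 11.5 mm, r_i = 9.5 mm
A = 131.947 mm^2
sigma = F/A = 4003 / 131.947
sigma = 30.34 MPa


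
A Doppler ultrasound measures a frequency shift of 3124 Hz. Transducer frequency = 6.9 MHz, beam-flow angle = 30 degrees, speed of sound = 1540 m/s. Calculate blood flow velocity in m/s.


v = fd * c / (2 * f0 * cos(theta))
v = 3124 * 1540 / (2 * 6.9000e+06 * cos(30))
v = 0.4026 m/s


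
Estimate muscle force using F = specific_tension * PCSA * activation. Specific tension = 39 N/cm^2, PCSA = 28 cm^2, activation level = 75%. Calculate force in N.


F = sigma * PCSA * activation
F = 39 * 28 * 0.75
F = 819 N


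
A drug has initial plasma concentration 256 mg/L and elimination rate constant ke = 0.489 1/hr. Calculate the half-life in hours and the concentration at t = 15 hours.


t_half = ln(2) / ke = 0.693147 / 0.489 = 1.417 hr
C(t) = C0 * exp(-ke*t) = 256 * exp(-0.489*15)
C(15) = 0.167 mg/L


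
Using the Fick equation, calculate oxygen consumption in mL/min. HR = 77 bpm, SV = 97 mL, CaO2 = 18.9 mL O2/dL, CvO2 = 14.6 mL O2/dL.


CO = HR*SV = 77*97/1000 = 7.469 L/min
a-v O2 diff = 18.9 - 14.6 = 4.3 mL/dL
VO2 = CO * (CaO2-CvO2) * 10 dL/L
VO2 = 7.469 * 4.3 * 10
VO2 = 321.2 mL/min


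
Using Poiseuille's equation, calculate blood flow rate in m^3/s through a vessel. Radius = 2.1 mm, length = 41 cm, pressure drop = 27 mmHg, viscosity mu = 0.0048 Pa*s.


Q = pi*r^4*dP / (8*mu*L)
r = 0.0021 m, L = 0.41 m
dP = 27 mmHg = 3599.694 Pa
Q = 1.3969e-05 m^3/s


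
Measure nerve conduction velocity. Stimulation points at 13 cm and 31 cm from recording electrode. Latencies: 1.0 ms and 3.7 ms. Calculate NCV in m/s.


Distance = (31 - 13) / 100 = 0.18 m
dt = (3.7 - 1.0) / 1000 = 0.0027 s
NCV = dist / dt = 66.67 m/s


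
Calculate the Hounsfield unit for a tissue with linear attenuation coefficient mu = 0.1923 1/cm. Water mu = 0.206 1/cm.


HU = ((mu_tissue - mu_water) / mu_water) * 1000
HU = ((0.1923 - 0.206) / 0.206) * 1000
HU = -66.5


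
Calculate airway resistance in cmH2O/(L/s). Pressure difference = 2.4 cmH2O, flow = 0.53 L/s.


R = dP / flow
R = 2.4 / 0.53
R = 4.528 cmH2O/(L/s)


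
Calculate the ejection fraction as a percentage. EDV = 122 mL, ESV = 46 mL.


SV = EDV - ESV = 122 - 46 = 76 mL
EF = SV/EDV * 100 = 76/122 * 100
EF = 62.3%


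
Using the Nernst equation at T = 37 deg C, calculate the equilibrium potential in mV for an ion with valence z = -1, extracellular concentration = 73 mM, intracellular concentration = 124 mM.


E = (RT/(zF)) * ln(C_out/C_in)
T = 37 + 273.15 = 310.15 K
E = (8.314 * 310.15 / (-1 * 96485)) * ln(73/124)
E = 14.16 mV


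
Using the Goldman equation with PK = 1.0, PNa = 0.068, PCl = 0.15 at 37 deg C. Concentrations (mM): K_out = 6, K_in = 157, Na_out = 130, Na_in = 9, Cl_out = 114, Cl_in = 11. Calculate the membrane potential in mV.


Vm = (RT/F)*ln((PK*Ko + PNa*Nao + PCl*Cli)/(PK*Ki + PNa*Nai + PCl*Clo))
Numer = 16.49, Denom = 174.712
Vm = -63.08 mV


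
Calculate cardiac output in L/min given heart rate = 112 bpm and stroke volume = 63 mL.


CO = HR * SV
CO = 112 * 63 / 1000
CO = 7.056 L/min


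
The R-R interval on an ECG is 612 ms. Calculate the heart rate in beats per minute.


HR = 60 / RR_interval(s)
RR = 612 ms = 0.612 s
HR = 60 / 0.612 = 98.04 bpm


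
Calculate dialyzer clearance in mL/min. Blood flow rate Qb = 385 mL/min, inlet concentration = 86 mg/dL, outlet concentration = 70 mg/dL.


K = Qb * (Cb_in - Cb_out) / Cb_in
K = 385 * (86 - 70) / 86
K = 71.63 mL/min


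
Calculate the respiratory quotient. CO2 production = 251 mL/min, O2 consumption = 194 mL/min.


RQ = VCO2 / VO2
RQ = 251 / 194
RQ = 1.294


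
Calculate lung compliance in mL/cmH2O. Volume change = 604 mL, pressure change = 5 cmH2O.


C = dV / dP
C = 604 / 5
C = 120.8 mL/cmH2O


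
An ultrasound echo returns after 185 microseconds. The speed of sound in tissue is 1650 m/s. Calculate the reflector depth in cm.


depth = c * t / 2
t = 185 us = 1.8500e-04 s
depth = 1650 * 1.8500e-04 / 2
depth = 0.152625 m = 15.2625 cm


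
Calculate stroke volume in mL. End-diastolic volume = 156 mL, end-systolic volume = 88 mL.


SV = EDV - ESV
SV = 156 - 88
SV = 68 mL


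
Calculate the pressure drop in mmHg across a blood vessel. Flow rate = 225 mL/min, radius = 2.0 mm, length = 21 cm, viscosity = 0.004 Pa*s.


dP = 8*mu*L*Q / (pi*r^4)
Q = 225 mL/min = 3.75e-06 m^3/s
dP = 501.338 Pa = 501.338 / 133.322 mmHg = 3.76 mmHg


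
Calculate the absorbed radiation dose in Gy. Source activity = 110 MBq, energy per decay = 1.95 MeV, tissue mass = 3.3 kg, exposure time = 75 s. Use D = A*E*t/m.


A = 110 MBq = 1.1000e+08 Bq
E = 1.95 MeV = 3.1239e-13 J
D = A*E*t/m = 1.1000e+08*3.1239e-13*75/3.3
D = 7.8098e-04 Gy


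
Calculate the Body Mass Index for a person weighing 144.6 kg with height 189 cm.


BMI = weight / height^2
height = 189 cm = 1.89 m
BMI = 144.6 / 1.89^2
BMI = 40.48 kg/m^2


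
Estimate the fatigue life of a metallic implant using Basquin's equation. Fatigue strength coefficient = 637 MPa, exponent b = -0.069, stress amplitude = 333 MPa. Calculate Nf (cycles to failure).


sigma_a = sigma_f' * (2Nf)^b
2Nf = (sigma_a/sigma_f')^(1/b)
2Nf = (333/637)^(1/-0.069)
2Nf = 12093.141
Nf = 6047


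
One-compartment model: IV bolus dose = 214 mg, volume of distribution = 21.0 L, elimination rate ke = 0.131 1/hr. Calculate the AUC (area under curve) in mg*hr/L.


C0 = Dose/Vd = 214/21.0 = 10.1905 mg/L
AUC = C0/ke = 10.1905/0.131
AUC = 77.79 mg*hr/L


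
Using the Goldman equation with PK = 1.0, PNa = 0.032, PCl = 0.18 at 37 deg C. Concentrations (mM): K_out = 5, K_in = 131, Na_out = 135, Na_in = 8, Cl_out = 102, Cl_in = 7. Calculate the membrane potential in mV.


Vm = (RT/F)*ln((PK*Ko + PNa*Nao + PCl*Cli)/(PK*Ki + PNa*Nai + PCl*Clo))
Numer = 10.58, Denom = 149.616
Vm = -70.8 mV


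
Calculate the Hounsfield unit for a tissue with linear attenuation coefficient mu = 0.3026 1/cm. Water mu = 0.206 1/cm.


HU = ((mu_tissue - mu_water) / mu_water) * 1000
HU = ((0.3026 - 0.206) / 0.206) * 1000
HU = 468.9


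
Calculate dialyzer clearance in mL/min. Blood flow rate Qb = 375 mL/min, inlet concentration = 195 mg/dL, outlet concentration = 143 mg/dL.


K = Qb * (Cb_in - Cb_out) / Cb_in
K = 375 * (195 - 143) / 195
K = 100 mL/min


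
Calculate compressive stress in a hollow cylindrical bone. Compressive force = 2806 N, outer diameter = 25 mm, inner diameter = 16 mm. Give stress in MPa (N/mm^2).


A = pi*(r_o^2 - r_i^2)
r_o = 12.5 mm, r_i = 8 mm
A = 289.812 mm^2
sigma = F/A = 2806 / 289.812
sigma = 9.682 MPa


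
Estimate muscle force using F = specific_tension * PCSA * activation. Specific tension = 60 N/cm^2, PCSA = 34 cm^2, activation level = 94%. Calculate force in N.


F = sigma * PCSA * activation
F = 60 * 34 * 0.94
F = 1918 N


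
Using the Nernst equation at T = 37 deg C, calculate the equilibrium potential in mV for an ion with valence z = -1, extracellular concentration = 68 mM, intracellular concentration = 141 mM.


E = (RT/(zF)) * ln(C_out/C_in)
T = 37 + 273.15 = 310.15 K
E = (8.314 * 310.15 / (-1 * 96485)) * ln(68/141)
E = 19.49 mV


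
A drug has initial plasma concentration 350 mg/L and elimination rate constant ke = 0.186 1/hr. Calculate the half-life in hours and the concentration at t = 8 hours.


t_half = ln(2) / ke = 0.693147 / 0.186 = 3.727 hr
C(t) = C0 * exp(-ke*t) = 350 * exp(-0.186*8)
C(8) = 79.04 mg/L


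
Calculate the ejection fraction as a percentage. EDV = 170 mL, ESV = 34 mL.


SV = EDV - ESV = 170 - 34 = 136 mL
EF = SV/EDV * 100 = 136/170 * 100
EF = 80%


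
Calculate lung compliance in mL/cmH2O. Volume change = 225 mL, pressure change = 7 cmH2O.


C = dV / dP
C = 225 / 7
C = 32.14 mL/cmH2O


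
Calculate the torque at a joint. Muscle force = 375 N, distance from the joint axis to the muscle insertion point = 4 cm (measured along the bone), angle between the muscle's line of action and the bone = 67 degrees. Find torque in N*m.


Torque = F * d * sin(theta)   (moment arm = d*sin(theta))
d = 4 cm = 0.04 m
Torque = 375 * 0.04 * sin(67)
Torque = 13.81 N*m


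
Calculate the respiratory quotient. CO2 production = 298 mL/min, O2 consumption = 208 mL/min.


RQ = VCO2 / VO2
RQ = 298 / 208
RQ = 1.433


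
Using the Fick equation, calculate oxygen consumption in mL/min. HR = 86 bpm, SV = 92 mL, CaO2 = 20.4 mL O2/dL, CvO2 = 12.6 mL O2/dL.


CO = HR*SV = 86*92/1000 = 7.912 L/min
a-v O2 diff = 20.4 - 12.6 = 7.8 mL/dL
VO2 = CO * (CaO2-CvO2) * 10 dL/L
VO2 = 7.912 * 7.8 * 10
VO2 = 617.1 mL/min


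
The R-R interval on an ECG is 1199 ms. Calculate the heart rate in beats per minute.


HR = 60 / RR_interval(s)
RR = 1199 ms = 1.199 s
HR = 60 / 1.199 = 50.04 bpm


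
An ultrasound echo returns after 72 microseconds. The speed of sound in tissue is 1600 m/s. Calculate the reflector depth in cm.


depth = c * t / 2
t = 72 us = 7.2000e-05 s
depth = 1600 * 7.2000e-05 / 2
depth = 0.0576 m = 5.76 cm


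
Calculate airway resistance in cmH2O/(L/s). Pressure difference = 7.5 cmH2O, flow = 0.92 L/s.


R = dP / flow
R = 7.5 / 0.92
R = 8.152 cmH2O/(L/s)


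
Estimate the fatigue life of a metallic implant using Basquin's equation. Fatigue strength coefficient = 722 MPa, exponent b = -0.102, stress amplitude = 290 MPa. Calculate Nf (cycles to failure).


sigma_a = sigma_f' * (2Nf)^b
2Nf = (sigma_a/sigma_f')^(1/b)
2Nf = (290/722)^(1/-0.102)
2Nf = 7650.9902
Nf = 3825


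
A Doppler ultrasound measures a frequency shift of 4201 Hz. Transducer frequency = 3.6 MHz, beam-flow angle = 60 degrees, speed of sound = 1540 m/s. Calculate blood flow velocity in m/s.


v = fd * c / (2 * f0 * cos(theta))
v = 4201 * 1540 / (2 * 3.6000e+06 * cos(60))
v = 1.797 m/s


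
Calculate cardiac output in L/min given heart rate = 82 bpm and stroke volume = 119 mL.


CO = HR * SV
CO = 82 * 119 / 1000
CO = 9.758 L/min


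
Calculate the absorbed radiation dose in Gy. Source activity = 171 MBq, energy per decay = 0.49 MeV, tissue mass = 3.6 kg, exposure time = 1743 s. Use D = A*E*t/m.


A = 171 MBq = 1.7100e+08 Bq
E = 0.49 MeV = 7.8498e-14 J
D = A*E*t/m = 1.7100e+08*7.8498e-14*1743/3.6
D = 0.006499 Gy


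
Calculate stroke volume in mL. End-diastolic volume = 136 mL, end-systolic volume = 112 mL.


SV = EDV - ESV
SV = 136 - 112
SV = 24 mL


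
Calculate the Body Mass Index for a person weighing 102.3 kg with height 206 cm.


BMI = weight / height^2
height = 206 cm = 2.06 m
BMI = 102.3 / 2.06^2
BMI = 24.11 kg/m^2


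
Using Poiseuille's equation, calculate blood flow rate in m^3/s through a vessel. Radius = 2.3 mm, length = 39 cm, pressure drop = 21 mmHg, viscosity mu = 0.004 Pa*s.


Q = pi*r^4*dP / (8*mu*L)
r = 0.0023 m, L = 0.39 m
dP = 21 mmHg = 2799.762 Pa
Q = 1.9723e-05 m^3/s


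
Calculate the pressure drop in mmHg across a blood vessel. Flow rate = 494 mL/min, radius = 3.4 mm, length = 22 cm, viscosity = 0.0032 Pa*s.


dP = 8*mu*L*Q / (pi*r^4)
Q = 494 mL/min = 8.23333e-06 m^3/s
dP = 110.452 Pa = 110.452 / 133.322 mmHg = 0.8285 mmHg


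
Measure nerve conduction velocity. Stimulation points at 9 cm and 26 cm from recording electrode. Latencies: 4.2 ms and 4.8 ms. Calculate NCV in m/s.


Distance = (26 - 9) / 100 = 0.17 m
dt = (4.8 - 4.2) / 1000 = 6.0000e-04 s
NCV = dist / dt = 283.3 m/s


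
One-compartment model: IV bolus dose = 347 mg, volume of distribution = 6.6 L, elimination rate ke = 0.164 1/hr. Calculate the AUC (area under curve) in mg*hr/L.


C0 = Dose/Vd = 347/6.6 = 52.5758 mg/L
AUC = C0/ke = 52.5758/0.164
AUC = 320.6 mg*hr/L


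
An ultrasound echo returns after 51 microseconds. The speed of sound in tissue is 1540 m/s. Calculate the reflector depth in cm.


depth = c * t / 2
t = 51 us = 5.1000e-05 s
depth = 1540 * 5.1000e-05 / 2
depth = 0.03927 m = 3.927 cm


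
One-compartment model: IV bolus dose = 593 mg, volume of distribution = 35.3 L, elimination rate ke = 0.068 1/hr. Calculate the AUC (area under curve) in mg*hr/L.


C0 = Dose/Vd = 593/35.3 = 16.7989 mg/L
AUC = C0/ke = 16.7989/0.068
AUC = 247 mg*hr/L


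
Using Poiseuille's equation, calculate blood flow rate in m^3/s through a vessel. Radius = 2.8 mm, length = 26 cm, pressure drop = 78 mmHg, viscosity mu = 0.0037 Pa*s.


Q = pi*r^4*dP / (8*mu*L)
r = 0.0028 m, L = 0.26 m
dP = 78 mmHg = 10399.116 Pa
Q = 2.6092e-04 m^3/s


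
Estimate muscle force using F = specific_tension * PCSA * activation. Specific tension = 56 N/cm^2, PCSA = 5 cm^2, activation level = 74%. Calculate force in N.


F = sigma * PCSA * activation
F = 56 * 5 * 0.74
F = 207.2 N


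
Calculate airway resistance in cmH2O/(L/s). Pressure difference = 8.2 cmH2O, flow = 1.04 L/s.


R = dP / flow
R = 8.2 / 1.04
R = 7.885 cmH2O/(L/s)


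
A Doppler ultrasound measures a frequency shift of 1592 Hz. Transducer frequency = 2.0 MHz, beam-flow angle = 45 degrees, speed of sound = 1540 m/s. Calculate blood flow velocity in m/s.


v = fd * c / (2 * f0 * cos(theta))
v = 1592 * 1540 / (2 * 2.0000e+06 * cos(45))
v = 0.8668 m/s


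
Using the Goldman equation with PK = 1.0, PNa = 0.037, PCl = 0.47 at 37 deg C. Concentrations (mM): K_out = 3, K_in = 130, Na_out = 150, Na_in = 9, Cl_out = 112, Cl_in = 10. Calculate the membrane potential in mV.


Vm = (RT/F)*ln((PK*Ko + PNa*Nao + PCl*Cli)/(PK*Ki + PNa*Nai + PCl*Clo))
Numer = 13.25, Denom = 182.973
Vm = -70.16 mV


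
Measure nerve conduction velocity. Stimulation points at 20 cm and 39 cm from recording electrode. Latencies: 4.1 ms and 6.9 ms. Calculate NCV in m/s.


Distance = (39 - 20) / 100 = 0.19 m
dt = (6.9 - 4.1) / 1000 = 0.0028 s
NCV = dist / dt = 67.86 m/s


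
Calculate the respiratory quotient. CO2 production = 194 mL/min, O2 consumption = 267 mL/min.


RQ = VCO2 / VO2
RQ = 194 / 267
RQ = 0.7266


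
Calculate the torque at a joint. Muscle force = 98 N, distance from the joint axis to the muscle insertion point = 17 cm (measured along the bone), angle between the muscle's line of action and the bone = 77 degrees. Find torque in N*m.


Torque = F * d * sin(theta)   (moment arm = d*sin(theta))
d = 17 cm = 0.17 m
Torque = 98 * 0.17 * sin(77)
Torque = 16.23 N*m


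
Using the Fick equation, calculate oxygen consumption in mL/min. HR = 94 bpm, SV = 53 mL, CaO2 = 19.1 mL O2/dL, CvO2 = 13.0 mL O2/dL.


CO = HR*SV = 94*53/1000 = 4.982 L/min
a-v O2 diff = 19.1 - 13.0 = 6.1 mL/dL
VO2 = CO * (CaO2-CvO2) * 10 dL/L
VO2 = 4.982 * 6.1 * 10
VO2 = 303.9 mL/min


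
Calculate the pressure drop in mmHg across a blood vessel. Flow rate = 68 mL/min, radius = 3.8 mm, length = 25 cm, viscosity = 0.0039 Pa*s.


dP = 8*mu*L*Q / (pi*r^4)
Q = 68 mL/min = 1.13333e-06 m^3/s
dP = 13.4948 Pa = 13.4948 / 133.322 mmHg = 0.1012 mmHg


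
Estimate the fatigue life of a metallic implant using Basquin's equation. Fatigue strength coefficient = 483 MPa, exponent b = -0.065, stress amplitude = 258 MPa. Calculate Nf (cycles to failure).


sigma_a = sigma_f' * (2Nf)^b
2Nf = (sigma_a/sigma_f')^(1/b)
2Nf = (258/483)^(1/-0.065)
2Nf = 15475.785
Nf = 7738


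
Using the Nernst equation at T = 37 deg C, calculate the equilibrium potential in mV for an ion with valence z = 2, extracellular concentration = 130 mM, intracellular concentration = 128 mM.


E = (RT/(zF)) * ln(C_out/C_in)
T = 37 + 273.15 = 310.15 K
E = (8.314 * 310.15 / (2 * 96485)) * ln(130/128)
E = 0.2072 mV


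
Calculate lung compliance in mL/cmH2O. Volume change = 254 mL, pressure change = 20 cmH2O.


C = dV / dP
C = 254 / 20
C = 12.7 mL/cmH2O


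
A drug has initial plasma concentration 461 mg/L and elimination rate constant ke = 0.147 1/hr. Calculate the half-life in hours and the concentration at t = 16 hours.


t_half = ln(2) / ke = 0.693147 / 0.147 = 4.715 hr
C(t) = C0 * exp(-ke*t) = 461 * exp(-0.147*16)
C(16) = 43.88 mg/L


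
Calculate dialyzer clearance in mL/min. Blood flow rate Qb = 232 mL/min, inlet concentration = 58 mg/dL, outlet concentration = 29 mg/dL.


K = Qb * (Cb_in - Cb_out) / Cb_in
K = 232 * (58 - 29) / 58
K = 116 mL/min


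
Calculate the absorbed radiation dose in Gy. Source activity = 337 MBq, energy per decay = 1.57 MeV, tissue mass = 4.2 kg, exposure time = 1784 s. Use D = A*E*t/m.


A = 337 MBq = 3.3700e+08 Bq
E = 1.57 MeV = 2.51514e-13 J
D = A*E*t/m = 3.3700e+08*2.51514e-13*1784/4.2
D = 0.036 Gy


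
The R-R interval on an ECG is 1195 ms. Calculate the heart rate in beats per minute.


HR = 60 / RR_interval(s)
RR = 1195 ms = 1.195 s
HR = 60 / 1.195 = 50.21 bpm


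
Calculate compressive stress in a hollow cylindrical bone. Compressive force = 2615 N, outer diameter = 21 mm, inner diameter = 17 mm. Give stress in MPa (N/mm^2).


A = pi*(r_o^2 - r_i^2)
r_o = 10.5 mm, r_i = 8.5 mm
A = 119.381 mm^2
sigma = F/A = 2615 / 119.381
sigma = 21.9 MPa


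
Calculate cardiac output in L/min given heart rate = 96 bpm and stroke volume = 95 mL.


CO = HR * SV
CO = 96 * 95 / 1000
CO = 9.12 L/min


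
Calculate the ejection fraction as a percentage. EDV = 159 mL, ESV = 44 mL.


SV = EDV - ESV = 159 - 44 = 115 mL
EF = SV/EDV * 100 = 115/159 * 100
EF = 72.33%


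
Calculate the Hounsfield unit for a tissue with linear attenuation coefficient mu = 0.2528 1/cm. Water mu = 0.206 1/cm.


HU = ((mu_tissue - mu_water) / mu_water) * 1000
HU = ((0.2528 - 0.206) / 0.206) * 1000
HU = 227.2


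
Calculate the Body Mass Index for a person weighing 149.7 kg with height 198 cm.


BMI = weight / height^2
height = 198 cm = 1.98 m
BMI = 149.7 / 1.98^2
BMI = 38.18 kg/m^2


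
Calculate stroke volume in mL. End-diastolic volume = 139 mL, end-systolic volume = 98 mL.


SV = EDV - ESV
SV = 139 - 98
SV = 41 mL


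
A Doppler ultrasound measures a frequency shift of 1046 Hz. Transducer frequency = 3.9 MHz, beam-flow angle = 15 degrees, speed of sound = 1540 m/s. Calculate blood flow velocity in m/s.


v = fd * c / (2 * f0 * cos(theta))
v = 1046 * 1540 / (2 * 3.9000e+06 * cos(15))
v = 0.2138 m/s


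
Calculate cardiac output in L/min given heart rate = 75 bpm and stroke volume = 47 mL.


CO = HR * SV
CO = 75 * 47 / 1000
CO = 3.525 L/min


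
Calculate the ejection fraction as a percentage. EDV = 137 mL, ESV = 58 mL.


SV = EDV - ESV = 137 - 58 = 79 mL
EF = SV/EDV * 100 = 79/137 * 100
EF = 57.66%


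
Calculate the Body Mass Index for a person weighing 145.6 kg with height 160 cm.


BMI = weight / height^2
height = 160 cm = 1.6 m
BMI = 145.6 / 1.6^2
BMI = 56.87 kg/m^2


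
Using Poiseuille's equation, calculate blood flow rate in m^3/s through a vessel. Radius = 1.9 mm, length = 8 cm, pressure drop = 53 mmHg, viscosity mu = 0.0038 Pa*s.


Q = pi*r^4*dP / (8*mu*L)
r = 0.0019 m, L = 0.08 m
dP = 53 mmHg = 7066.066 Pa
Q = 1.1895e-04 m^3/s


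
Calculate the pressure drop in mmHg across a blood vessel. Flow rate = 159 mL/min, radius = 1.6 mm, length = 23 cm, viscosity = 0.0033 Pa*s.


dP = 8*mu*L*Q / (pi*r^4)
Q = 159 mL/min = 2.65e-06 m^3/s
dP = 781.534 Pa = 781.534 / 133.322 mmHg = 5.862 mmHg


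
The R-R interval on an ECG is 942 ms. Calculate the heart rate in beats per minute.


HR = 60 / RR_interval(s)
RR = 942 ms = 0.942 s
HR = 60 / 0.942 = 63.69 bpm


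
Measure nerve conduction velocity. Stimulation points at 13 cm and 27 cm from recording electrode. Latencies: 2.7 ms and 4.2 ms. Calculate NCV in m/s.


Distance = (27 - 13) / 100 = 0.14 m
dt = (4.2 - 2.7) / 1000 = 0.0015 s
NCV = dist / dt = 93.33 m/s


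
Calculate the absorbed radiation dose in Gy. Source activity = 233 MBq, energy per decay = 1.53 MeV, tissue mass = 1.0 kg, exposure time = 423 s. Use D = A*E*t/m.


A = 233 MBq = 2.3300e+08 Bq
E = 1.53 MeV = 2.45106e-13 J
D = A*E*t/m = 2.3300e+08*2.45106e-13*423/1.0
D = 0.02416 Gy


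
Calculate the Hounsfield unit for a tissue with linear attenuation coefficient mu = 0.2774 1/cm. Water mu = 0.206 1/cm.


HU = ((mu_tissue - mu_water) / mu_water) * 1000
HU = ((0.2774 - 0.206) / 0.206) * 1000
HU = 346.6


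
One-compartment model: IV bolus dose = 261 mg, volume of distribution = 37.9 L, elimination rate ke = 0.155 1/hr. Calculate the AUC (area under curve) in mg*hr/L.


C0 = Dose/Vd = 261/37.9 = 6.88654 mg/L
AUC = C0/ke = 6.88654/0.155
AUC = 44.43 mg*hr/L


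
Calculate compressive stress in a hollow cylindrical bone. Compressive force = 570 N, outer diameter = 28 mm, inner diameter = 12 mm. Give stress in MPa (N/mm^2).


A = pi*(r_o^2 - r_i^2)
r_o = 14 mm, r_i = 6 mm
A = 502.655 mm^2
sigma = F/A = 570 / 502.655
sigma = 1.134 MPa


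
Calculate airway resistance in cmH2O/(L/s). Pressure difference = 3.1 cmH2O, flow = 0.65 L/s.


R = dP / flow
R = 3.1 / 0.65
R = 4.769 cmH2O/(L/s)


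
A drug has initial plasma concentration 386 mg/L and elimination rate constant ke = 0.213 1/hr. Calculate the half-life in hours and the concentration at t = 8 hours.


t_half = ln(2) / ke = 0.693147 / 0.213 = 3.254 hr
C(t) = C0 * exp(-ke*t) = 386 * exp(-0.213*8)
C(8) = 70.23 mg/L


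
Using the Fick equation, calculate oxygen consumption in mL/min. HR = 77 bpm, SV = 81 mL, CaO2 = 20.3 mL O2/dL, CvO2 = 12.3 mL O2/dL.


CO = HR*SV = 77*81/1000 = 6.237 L/min
a-v O2 diff = 20.3 - 12.3 = 8 mL/dL
VO2 = CO * (CaO2-CvO2) * 10 dL/L
VO2 = 6.237 * 8 * 10
VO2 = 499 mL/min


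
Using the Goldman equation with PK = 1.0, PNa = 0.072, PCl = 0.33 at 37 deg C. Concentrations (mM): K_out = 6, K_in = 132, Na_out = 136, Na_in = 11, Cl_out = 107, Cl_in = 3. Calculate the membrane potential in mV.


Vm = (RT/F)*ln((PK*Ko + PNa*Nao + PCl*Cli)/(PK*Ki + PNa*Nai + PCl*Clo))
Numer = 16.782, Denom = 168.102
Vm = -61.58 mV


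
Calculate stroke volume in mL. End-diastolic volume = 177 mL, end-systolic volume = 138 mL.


SV = EDV - ESV
SV = 177 - 138
SV = 39 mL


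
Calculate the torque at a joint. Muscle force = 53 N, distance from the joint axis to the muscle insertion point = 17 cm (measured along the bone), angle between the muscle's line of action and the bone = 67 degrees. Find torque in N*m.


Torque = F * d * sin(theta)   (moment arm = d*sin(theta))
d = 17 cm = 0.17 m
Torque = 53 * 0.17 * sin(67)
Torque = 8.294 N*m


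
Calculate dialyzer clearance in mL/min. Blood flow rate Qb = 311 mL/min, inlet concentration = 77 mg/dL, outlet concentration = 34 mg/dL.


K = Qb * (Cb_in - Cb_out) / Cb_in
K = 311 * (77 - 34) / 77
K = 173.7 mL/min


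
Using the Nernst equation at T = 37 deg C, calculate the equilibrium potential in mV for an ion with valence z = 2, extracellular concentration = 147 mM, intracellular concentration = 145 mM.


E = (RT/(zF)) * ln(C_out/C_in)
T = 37 + 273.15 = 310.15 K
E = (8.314 * 310.15 / (2 * 96485)) * ln(147/145)
E = 0.1831 mV


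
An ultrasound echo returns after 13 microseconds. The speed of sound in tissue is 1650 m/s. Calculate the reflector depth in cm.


depth = c * t / 2
t = 13 us = 1.3000e-05 s
depth = 1650 * 1.3000e-05 / 2
depth = 0.010725 m = 1.0725 cm


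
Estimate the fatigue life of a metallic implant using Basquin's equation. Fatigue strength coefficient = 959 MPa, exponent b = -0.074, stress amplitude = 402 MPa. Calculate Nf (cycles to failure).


sigma_a = sigma_f' * (2Nf)^b
2Nf = (sigma_a/sigma_f')^(1/b)
2Nf = (402/959)^(1/-0.074)
2Nf = 126649.09
Nf = 6.332e+04


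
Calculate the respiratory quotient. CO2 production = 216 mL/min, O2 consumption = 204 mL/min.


RQ = VCO2 / VO2
RQ = 216 / 204
RQ = 1.059


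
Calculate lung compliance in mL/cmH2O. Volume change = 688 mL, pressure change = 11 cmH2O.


C = dV / dP
C = 688 / 11
C = 62.55 mL/cmH2O


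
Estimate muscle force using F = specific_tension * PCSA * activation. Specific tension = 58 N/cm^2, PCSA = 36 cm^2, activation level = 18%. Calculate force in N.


F = sigma * PCSA * activation
F = 58 * 36 * 0.18
F = 375.8 N


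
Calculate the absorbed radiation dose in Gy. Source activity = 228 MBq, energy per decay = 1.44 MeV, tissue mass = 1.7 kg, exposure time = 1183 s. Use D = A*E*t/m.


A = 228 MBq = 2.2800e+08 Bq
E = 1.44 MeV = 2.30688e-13 J
D = A*E*t/m = 2.2800e+08*2.30688e-13*1183/1.7
D = 0.0366 Gy


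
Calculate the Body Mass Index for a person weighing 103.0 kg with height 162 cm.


BMI = weight / height^2
height = 162 cm = 1.62 m
BMI = 103.0 / 1.62^2
BMI = 39.25 kg/m^2


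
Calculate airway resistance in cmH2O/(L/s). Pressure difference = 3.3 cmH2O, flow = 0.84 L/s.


R = dP / flow
R = 3.3 / 0.84
R = 3.929 cmH2O/(L/s)


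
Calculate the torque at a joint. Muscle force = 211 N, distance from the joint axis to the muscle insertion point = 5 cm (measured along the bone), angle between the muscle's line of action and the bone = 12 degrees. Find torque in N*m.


Torque = F * d * sin(theta)   (moment arm = d*sin(theta))
d = 5 cm = 0.05 m
Torque = 211 * 0.05 * sin(12)
Torque = 2.193 N*m


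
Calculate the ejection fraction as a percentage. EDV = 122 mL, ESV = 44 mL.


SV = EDV - ESV = 122 - 44 = 78 mL
EF = SV/EDV * 100 = 78/122 * 100
EF = 63.93%


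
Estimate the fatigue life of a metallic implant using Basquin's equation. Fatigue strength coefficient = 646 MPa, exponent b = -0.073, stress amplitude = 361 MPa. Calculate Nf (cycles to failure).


sigma_a = sigma_f' * (2Nf)^b
2Nf = (sigma_a/sigma_f')^(1/b)
2Nf = (361/646)^(1/-0.073)
2Nf = 2897.2811
Nf = 1449


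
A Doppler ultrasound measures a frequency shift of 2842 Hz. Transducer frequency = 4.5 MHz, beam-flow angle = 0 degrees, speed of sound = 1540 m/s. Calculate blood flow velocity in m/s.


v = fd * c / (2 * f0 * cos(theta))
v = 2842 * 1540 / (2 * 4.5000e+06 * cos(0))
v = 0.4863 m/s


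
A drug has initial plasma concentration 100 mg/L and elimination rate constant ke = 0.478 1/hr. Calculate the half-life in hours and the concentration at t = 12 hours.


t_half = ln(2) / ke = 0.693147 / 0.478 = 1.45 hr
C(t) = C0 * exp(-ke*t) = 100 * exp(-0.478*12)
C(12) = 0.3228 mg/L


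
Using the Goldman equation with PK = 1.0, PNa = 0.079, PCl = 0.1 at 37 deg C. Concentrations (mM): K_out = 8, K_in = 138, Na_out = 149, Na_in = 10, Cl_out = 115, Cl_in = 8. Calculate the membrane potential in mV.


Vm = (RT/F)*ln((PK*Ko + PNa*Nao + PCl*Cli)/(PK*Ki + PNa*Nai + PCl*Clo))
Numer = 20.571, Denom = 150.29
Vm = -53.15 mV


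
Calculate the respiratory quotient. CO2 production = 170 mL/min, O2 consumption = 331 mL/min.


RQ = VCO2 / VO2
RQ = 170 / 331
RQ = 0.5136


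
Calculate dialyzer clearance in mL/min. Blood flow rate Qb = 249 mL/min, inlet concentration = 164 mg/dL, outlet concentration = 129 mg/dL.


K = Qb * (Cb_in - Cb_out) / Cb_in
K = 249 * (164 - 129) / 164
K = 53.14 mL/min


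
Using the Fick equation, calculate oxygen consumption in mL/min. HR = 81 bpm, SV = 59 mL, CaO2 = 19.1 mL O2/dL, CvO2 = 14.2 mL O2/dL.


CO = HR*SV = 81*59/1000 = 4.779 L/min
a-v O2 diff = 19.1 - 14.2 = 4.9 mL/dL
VO2 = CO * (CaO2-CvO2) * 10 dL/L
VO2 = 4.779 * 4.9 * 10
VO2 = 234.2 mL/min


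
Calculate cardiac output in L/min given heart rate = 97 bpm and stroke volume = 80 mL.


CO = HR * SV
CO = 97 * 80 / 1000
CO = 7.76 L/min


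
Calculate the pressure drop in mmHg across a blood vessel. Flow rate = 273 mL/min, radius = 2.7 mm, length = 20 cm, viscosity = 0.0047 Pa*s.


dP = 8*mu*L*Q / (pi*r^4)
Q = 273 mL/min = 4.55e-06 m^3/s
dP = 204.939 Pa = 204.939 / 133.322 mmHg = 1.537 mmHg


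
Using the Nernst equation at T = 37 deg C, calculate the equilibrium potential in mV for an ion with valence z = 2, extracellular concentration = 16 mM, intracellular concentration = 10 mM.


E = (RT/(zF)) * ln(C_out/C_in)
T = 37 + 273.15 = 310.15 K
E = (8.314 * 310.15 / (2 * 96485)) * ln(16/10)
E = 6.28 mV


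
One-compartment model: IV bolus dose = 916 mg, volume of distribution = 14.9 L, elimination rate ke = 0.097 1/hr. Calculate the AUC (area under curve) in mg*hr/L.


C0 = Dose/Vd = 916/14.9 = 61.4765 mg/L
AUC = C0/ke = 61.4765/0.097
AUC = 633.8 mg*hr/L


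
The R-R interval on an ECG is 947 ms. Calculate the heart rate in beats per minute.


HR = 60 / RR_interval(s)
RR = 947 ms = 0.947 s
HR = 60 / 0.947 = 63.36 bpm


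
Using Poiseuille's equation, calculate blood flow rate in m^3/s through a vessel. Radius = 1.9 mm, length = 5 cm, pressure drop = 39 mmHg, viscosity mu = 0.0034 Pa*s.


Q = pi*r^4*dP / (8*mu*L)
r = 0.0019 m, L = 0.05 m
dP = 39 mmHg = 5199.558 Pa
Q = 1.5653e-04 m^3/s


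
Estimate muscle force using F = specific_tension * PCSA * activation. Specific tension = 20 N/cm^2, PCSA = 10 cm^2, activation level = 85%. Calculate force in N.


F = sigma * PCSA * activation
F = 20 * 10 * 0.85
F = 170 N


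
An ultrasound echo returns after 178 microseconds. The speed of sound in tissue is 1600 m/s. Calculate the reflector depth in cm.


depth = c * t / 2
t = 178 us = 1.7800e-04 s
depth = 1600 * 1.7800e-04 / 2
depth = 0.1424 m = 14.24 cm


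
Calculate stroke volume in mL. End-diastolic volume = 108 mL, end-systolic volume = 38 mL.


SV = EDV - ESV
SV = 108 - 38
SV = 70 mL


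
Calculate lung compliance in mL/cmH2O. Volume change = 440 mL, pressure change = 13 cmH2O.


C = dV / dP
C = 440 / 13
C = 33.85 mL/cmH2O


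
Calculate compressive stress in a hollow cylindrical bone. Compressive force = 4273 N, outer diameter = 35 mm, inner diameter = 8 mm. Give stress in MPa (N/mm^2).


A = pi*(r_o^2 - r_i^2)
r_o = 17.5 mm, r_i = 4 mm
A = 911.847 mm^2
sigma = F/A = 4273 / 911.847
sigma = 4.686 MPa


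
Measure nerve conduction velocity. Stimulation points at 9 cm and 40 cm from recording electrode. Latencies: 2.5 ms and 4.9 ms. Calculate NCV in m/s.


Distance = (40 - 9) / 100 = 0.31 m
dt = (4.9 - 2.5) / 1000 = 0.0024 s
NCV = dist / dt = 129.2 m/s


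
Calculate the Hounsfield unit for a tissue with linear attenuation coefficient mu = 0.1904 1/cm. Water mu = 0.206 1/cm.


HU = ((mu_tissue - mu_water) / mu_water) * 1000
HU = ((0.1904 - 0.206) / 0.206) * 1000
HU = -75.73


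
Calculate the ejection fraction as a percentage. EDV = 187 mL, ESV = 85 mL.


SV = EDV - ESV = 187 - 85 = 102 mL
EF = SV/EDV * 100 = 102/187 * 100
EF = 54.55%


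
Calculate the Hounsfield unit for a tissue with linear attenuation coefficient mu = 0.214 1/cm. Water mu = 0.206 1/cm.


HU = ((mu_tissue - mu_water) / mu_water) * 1000
HU = ((0.214 - 0.206) / 0.206) * 1000
HU = 38.83


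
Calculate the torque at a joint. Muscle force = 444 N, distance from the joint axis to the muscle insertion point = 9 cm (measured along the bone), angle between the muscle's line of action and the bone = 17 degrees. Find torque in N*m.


Torque = F * d * sin(theta)   (moment arm = d*sin(theta))
d = 9 cm = 0.09 m
Torque = 444 * 0.09 * sin(17)
Torque = 11.68 N*m


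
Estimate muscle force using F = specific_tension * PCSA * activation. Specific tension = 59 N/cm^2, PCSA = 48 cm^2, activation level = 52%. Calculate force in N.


F = sigma * PCSA * activation
F = 59 * 48 * 0.52
F = 1473 N


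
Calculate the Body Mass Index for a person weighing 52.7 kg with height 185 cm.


BMI = weight / height^2
height = 185 cm = 1.85 m
BMI = 52.7 / 1.85^2
BMI = 15.4 kg/m^2


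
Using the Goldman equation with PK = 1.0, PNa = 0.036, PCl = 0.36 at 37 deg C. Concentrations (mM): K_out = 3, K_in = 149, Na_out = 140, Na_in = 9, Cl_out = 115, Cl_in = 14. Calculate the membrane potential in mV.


Vm = (RT/F)*ln((PK*Ko + PNa*Nao + PCl*Cli)/(PK*Ki + PNa*Nai + PCl*Clo))
Numer = 13.08, Denom = 190.724
Vm = -71.62 mV


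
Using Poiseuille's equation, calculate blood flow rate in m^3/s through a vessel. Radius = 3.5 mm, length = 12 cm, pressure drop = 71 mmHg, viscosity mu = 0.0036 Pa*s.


Q = pi*r^4*dP / (8*mu*L)
r = 0.0035 m, L = 0.12 m
dP = 71 mmHg = 9465.862 Pa
Q = 0.001291 m^3/s


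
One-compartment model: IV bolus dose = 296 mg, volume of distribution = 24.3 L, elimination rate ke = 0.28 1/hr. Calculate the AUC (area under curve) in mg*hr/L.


C0 = Dose/Vd = 296/24.3 = 12.1811 mg/L
AUC = C0/ke = 12.1811/0.28
AUC = 43.5 mg*hr/L


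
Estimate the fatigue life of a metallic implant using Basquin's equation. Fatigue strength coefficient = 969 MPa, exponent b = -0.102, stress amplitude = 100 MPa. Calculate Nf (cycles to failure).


sigma_a = sigma_f' * (2Nf)^b
2Nf = (sigma_a/sigma_f')^(1/b)
2Nf = (100/969)^(1/-0.102)
2Nf = 4.6756388e+09
Nf = 2.3378e+09


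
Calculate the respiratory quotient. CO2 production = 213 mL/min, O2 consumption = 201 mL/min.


RQ = VCO2 / VO2
RQ = 213 / 201
RQ = 1.06


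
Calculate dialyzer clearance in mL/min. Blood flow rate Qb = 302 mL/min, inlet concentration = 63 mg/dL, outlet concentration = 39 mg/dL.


K = Qb * (Cb_in - Cb_out) / Cb_in
K = 302 * (63 - 39) / 63
K = 115 mL/min


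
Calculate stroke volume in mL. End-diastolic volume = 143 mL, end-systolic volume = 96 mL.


SV = EDV - ESV
SV = 143 - 96
SV = 47 mL


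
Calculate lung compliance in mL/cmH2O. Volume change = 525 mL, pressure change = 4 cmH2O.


C = dV / dP
C = 525 / 4
C = 131.2 mL/cmH2O


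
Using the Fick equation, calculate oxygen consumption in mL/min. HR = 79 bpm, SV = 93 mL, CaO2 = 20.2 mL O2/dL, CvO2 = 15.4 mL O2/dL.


CO = HR*SV = 79*93/1000 = 7.347 L/min
a-v O2 diff = 20.2 - 15.4 = 4.8 mL/dL
VO2 = CO * (CaO2-CvO2) * 10 dL/L
VO2 = 7.347 * 4.8 * 10
VO2 = 352.7 mL/min


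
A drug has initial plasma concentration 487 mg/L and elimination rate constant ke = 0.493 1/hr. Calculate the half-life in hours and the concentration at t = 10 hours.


t_half = ln(2) / ke = 0.693147 / 0.493 = 1.406 hr
C(t) = C0 * exp(-ke*t) = 487 * exp(-0.493*10)
C(10) = 3.519 mg/L


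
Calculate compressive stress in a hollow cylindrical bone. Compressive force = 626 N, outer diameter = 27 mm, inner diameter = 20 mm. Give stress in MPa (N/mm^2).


A = pi*(r_o^2 - r_i^2)
r_o = 13.5 mm, r_i = 10 mm
A = 258.396 mm^2
sigma = F/A = 626 / 258.396
sigma = 2.423 MPa


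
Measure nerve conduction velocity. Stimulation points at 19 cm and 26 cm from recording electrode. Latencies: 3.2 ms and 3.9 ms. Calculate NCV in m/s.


Distance = (26 - 19) / 100 = 0.07 m
dt = (3.9 - 3.2) / 1000 = 7.0000e-04 s
NCV = dist / dt = 100 m/s


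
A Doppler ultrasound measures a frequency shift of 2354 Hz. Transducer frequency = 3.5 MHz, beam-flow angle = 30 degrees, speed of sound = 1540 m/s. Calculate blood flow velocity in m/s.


v = fd * c / (2 * f0 * cos(theta))
v = 2354 * 1540 / (2 * 3.5000e+06 * cos(30))
v = 0.598 m/s


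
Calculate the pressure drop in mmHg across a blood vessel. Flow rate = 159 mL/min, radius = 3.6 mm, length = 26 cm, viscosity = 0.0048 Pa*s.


dP = 8*mu*L*Q / (pi*r^4)
Q = 159 mL/min = 2.65e-06 m^3/s
dP = 50.1407 Pa = 50.1407 / 133.322 mmHg = 0.3761 mmHg


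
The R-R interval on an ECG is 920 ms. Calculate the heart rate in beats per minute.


HR = 60 / RR_interval(s)
RR = 920 ms = 0.92 s
HR = 60 / 0.92 = 65.22 bpm


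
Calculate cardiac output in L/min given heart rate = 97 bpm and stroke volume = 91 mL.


CO = HR * SV
CO = 97 * 91 / 1000
CO = 8.827 L/min


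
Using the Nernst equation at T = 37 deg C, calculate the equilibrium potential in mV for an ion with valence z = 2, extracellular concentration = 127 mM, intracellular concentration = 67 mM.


E = (RT/(zF)) * ln(C_out/C_in)
T = 37 + 273.15 = 310.15 K
E = (8.314 * 310.15 / (2 * 96485)) * ln(127/67)
E = 8.545 mV


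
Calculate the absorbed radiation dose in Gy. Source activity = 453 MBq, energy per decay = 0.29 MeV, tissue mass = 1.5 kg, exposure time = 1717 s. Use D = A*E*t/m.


A = 453 MBq = 4.5300e+08 Bq
E = 0.29 MeV = 4.6458e-14 J
D = A*E*t/m = 4.5300e+08*4.6458e-14*1717/1.5
D = 0.02409 Gy


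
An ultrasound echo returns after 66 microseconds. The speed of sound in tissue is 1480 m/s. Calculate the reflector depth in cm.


depth = c * t / 2
t = 66 us = 6.6000e-05 s
depth = 1480 * 6.6000e-05 / 2
depth = 0.04884 m = 4.884 cm


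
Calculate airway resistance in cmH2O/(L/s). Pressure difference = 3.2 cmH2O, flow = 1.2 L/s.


R = dP / flow
R = 3.2 / 1.2
R = 2.667 cmH2O/(L/s)


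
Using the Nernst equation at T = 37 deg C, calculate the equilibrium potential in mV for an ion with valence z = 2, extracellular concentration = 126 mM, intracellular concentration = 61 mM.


E = (RT/(zF)) * ln(C_out/C_in)
T = 37 + 273.15 = 310.15 K
E = (8.314 * 310.15 / (2 * 96485)) * ln(126/61)
E = 9.693 mV


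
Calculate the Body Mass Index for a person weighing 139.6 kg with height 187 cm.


BMI = weight / height^2
height = 187 cm = 1.87 m
BMI = 139.6 / 1.87^2
BMI = 39.92 kg/m^2


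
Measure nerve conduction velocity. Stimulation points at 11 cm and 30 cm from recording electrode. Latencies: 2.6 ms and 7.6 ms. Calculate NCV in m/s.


Distance = (30 - 11) / 100 = 0.19 m
dt = (7.6 - 2.6) / 1000 = 0.005 s
NCV = dist / dt = 38 m/s


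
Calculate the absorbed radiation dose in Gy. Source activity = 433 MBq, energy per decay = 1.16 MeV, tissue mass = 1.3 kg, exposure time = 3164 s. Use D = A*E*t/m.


A = 433 MBq = 4.3300e+08 Bq
E = 1.16 MeV = 1.85832e-13 J
D = A*E*t/m = 4.3300e+08*1.85832e-13*3164/1.3
D = 0.1958 Gy


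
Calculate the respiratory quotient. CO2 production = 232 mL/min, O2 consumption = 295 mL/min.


RQ = VCO2 / VO2
RQ = 232 / 295
RQ = 0.7864


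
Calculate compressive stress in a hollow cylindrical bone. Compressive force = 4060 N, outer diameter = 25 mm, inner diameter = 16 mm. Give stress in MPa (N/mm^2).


A = pi*(r_o^2 - r_i^2)
r_o = 12.5 mm, r_i = 8 mm
A = 289.812 mm^2
sigma = F/A = 4060 / 289.812
sigma = 14.01 MPa
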